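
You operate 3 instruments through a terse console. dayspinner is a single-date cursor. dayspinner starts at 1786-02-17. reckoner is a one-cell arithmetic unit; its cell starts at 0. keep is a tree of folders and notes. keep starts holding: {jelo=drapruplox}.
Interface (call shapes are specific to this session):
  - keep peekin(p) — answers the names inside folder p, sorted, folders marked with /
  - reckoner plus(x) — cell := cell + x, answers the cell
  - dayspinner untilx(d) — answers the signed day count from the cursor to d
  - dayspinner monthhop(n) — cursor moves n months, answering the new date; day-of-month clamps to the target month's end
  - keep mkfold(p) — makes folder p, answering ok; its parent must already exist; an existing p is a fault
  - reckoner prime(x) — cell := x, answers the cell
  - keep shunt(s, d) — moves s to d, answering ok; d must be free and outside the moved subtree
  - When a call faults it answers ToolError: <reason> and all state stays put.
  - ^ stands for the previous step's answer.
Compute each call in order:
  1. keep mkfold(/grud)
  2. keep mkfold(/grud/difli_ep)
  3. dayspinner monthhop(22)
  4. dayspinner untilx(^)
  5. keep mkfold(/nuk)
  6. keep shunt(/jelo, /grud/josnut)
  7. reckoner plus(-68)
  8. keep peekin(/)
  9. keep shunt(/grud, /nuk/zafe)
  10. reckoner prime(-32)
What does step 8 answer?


Answer: [grud/, nuk/]

Derivation:
! 1. keep mkfold(p: /grud) == ok
! 2. keep mkfold(p: /grud/difli_ep) == ok
! 3. dayspinner monthhop(n: 22) == 1787-12-17
! 4. dayspinner untilx(d: ^) == 0
! 5. keep mkfold(p: /nuk) == ok
! 6. keep shunt(s: /jelo, d: /grud/josnut) == ok
! 7. reckoner plus(x: -68) == -68
! 8. keep peekin(p: /) == [grud/, nuk/]
! 9. keep shunt(s: /grud, d: /nuk/zafe) == ok
! 10. reckoner prime(x: -32) == -32


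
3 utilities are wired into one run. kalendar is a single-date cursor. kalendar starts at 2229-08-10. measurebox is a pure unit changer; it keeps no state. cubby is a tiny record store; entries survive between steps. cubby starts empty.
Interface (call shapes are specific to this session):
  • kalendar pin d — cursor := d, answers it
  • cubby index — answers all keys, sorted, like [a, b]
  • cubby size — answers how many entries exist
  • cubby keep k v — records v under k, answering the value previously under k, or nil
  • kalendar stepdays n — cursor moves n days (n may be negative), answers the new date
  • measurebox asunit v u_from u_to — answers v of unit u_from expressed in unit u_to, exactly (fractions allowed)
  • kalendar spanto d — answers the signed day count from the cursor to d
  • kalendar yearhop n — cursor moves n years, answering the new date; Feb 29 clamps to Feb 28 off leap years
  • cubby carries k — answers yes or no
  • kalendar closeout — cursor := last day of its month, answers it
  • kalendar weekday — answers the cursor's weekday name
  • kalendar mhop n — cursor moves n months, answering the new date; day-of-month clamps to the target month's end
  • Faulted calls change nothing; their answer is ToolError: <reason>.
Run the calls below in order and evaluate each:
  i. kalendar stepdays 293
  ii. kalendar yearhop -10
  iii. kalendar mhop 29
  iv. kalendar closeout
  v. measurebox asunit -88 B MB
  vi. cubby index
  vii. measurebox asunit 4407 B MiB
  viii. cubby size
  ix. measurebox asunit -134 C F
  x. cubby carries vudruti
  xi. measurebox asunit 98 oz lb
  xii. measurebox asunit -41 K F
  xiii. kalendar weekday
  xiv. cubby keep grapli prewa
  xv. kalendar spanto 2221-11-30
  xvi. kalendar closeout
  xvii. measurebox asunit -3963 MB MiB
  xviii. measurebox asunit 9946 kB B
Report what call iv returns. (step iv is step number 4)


→ kalendar stepdays(n: 293)
← 2230-05-30
→ kalendar yearhop(n: -10)
← 2220-05-30
→ kalendar mhop(n: 29)
← 2222-10-30
→ kalendar closeout()
← 2222-10-31
→ measurebox asunit(v: -88, u_from: B, u_to: MB)
← -11/125000
→ cubby index()
← []
→ measurebox asunit(v: 4407, u_from: B, u_to: MiB)
← 4407/1048576
→ cubby size()
← 0
→ measurebox asunit(v: -134, u_from: C, u_to: F)
← -1046/5
→ cubby carries(k: vudruti)
← no
→ measurebox asunit(v: 98, u_from: oz, u_to: lb)
← 49/8
→ measurebox asunit(v: -41, u_from: K, u_to: F)
← -53347/100
→ kalendar weekday()
← Thursday
→ cubby keep(k: grapli, v: prewa)
← nil
→ kalendar spanto(d: 2221-11-30)
← -335
→ kalendar closeout()
← 2222-10-31
→ measurebox asunit(v: -3963, u_from: MB, u_to: MiB)
← -61921875/16384
→ measurebox asunit(v: 9946, u_from: kB, u_to: B)
← 9946000

Answer: 2222-10-31


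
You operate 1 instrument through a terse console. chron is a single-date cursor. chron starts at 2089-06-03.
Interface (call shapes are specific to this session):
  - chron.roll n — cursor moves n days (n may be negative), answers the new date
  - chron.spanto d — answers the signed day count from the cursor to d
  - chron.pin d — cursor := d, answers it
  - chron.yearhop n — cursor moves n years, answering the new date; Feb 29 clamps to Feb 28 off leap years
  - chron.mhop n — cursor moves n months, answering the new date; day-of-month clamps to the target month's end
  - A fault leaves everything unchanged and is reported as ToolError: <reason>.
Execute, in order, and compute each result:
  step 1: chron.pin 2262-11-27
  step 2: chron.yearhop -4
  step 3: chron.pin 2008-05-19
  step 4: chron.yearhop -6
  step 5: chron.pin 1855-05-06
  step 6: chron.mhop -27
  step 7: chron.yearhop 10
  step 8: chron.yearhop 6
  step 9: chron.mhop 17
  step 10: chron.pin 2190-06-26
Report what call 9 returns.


Answer: 1870-07-06

Derivation:
→ chron.pin(d→2262-11-27)
← 2262-11-27
→ chron.yearhop(n→-4)
← 2258-11-27
→ chron.pin(d→2008-05-19)
← 2008-05-19
→ chron.yearhop(n→-6)
← 2002-05-19
→ chron.pin(d→1855-05-06)
← 1855-05-06
→ chron.mhop(n→-27)
← 1853-02-06
→ chron.yearhop(n→10)
← 1863-02-06
→ chron.yearhop(n→6)
← 1869-02-06
→ chron.mhop(n→17)
← 1870-07-06
→ chron.pin(d→2190-06-26)
← 2190-06-26


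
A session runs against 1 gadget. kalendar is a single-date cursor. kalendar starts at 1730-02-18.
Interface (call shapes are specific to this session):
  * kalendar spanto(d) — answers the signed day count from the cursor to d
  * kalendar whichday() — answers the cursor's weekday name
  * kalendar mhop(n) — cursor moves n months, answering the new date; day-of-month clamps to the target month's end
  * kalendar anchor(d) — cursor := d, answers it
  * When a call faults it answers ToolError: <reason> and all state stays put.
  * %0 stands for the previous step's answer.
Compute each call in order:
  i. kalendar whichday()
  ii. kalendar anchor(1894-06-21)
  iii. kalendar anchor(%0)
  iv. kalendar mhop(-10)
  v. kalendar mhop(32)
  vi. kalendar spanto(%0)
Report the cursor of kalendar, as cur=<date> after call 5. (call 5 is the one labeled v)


Answer: cur=1896-04-21

Derivation:
% kalendar whichday
  Saturday
% kalendar anchor d='1894-06-21'
  1894-06-21
% kalendar anchor d='%0'
  1894-06-21
% kalendar mhop n='-10'
  1893-08-21
% kalendar mhop n='32'
  1896-04-21
% kalendar spanto d='%0'
  0


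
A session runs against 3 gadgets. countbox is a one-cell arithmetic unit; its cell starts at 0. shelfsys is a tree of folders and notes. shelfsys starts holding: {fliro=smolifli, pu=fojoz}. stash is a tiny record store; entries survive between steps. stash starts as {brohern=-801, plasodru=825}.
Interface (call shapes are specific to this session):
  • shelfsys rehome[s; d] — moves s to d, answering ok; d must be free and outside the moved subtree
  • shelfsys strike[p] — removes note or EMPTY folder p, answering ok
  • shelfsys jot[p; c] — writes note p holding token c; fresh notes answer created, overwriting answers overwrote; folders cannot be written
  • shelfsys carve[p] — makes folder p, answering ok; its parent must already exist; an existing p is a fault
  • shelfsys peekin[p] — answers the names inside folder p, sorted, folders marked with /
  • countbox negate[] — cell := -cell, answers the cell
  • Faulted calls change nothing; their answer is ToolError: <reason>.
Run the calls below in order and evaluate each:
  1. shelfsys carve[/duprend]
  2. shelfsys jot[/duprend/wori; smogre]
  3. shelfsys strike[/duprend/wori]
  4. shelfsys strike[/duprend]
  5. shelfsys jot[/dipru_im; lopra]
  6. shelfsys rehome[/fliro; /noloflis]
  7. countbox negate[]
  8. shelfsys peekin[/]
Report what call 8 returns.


~$ shelfsys carve p→/duprend
  ok
~$ shelfsys jot p→/duprend/wori c→smogre
  created
~$ shelfsys strike p→/duprend/wori
  ok
~$ shelfsys strike p→/duprend
  ok
~$ shelfsys jot p→/dipru_im c→lopra
  created
~$ shelfsys rehome s→/fliro d→/noloflis
  ok
~$ countbox negate
  0
~$ shelfsys peekin p→/
  [dipru_im, noloflis, pu]

Answer: [dipru_im, noloflis, pu]


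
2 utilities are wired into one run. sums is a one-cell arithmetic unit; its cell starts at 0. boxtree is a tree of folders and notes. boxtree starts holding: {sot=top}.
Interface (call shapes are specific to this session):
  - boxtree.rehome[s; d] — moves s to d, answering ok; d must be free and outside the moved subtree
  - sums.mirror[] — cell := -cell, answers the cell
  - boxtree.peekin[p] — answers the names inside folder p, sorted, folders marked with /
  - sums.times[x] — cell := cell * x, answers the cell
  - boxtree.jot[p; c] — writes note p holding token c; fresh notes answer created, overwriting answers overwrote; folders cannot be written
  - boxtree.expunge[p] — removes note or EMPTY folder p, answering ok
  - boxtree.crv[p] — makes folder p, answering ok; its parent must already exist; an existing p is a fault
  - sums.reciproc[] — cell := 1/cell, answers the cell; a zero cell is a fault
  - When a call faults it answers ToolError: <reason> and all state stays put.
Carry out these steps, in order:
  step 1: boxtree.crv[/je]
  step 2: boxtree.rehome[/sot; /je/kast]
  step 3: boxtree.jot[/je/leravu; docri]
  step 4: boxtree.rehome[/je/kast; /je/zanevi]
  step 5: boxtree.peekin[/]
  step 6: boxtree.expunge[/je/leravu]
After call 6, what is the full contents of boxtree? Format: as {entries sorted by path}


// 1. boxtree.crv(p→/je) ~> ok
// 2. boxtree.rehome(s→/sot, d→/je/kast) ~> ok
// 3. boxtree.jot(p→/je/leravu, c→docri) ~> created
// 4. boxtree.rehome(s→/je/kast, d→/je/zanevi) ~> ok
// 5. boxtree.peekin(p→/) ~> [je/]
// 6. boxtree.expunge(p→/je/leravu) ~> ok

Answer: {je/, je/zanevi=top}


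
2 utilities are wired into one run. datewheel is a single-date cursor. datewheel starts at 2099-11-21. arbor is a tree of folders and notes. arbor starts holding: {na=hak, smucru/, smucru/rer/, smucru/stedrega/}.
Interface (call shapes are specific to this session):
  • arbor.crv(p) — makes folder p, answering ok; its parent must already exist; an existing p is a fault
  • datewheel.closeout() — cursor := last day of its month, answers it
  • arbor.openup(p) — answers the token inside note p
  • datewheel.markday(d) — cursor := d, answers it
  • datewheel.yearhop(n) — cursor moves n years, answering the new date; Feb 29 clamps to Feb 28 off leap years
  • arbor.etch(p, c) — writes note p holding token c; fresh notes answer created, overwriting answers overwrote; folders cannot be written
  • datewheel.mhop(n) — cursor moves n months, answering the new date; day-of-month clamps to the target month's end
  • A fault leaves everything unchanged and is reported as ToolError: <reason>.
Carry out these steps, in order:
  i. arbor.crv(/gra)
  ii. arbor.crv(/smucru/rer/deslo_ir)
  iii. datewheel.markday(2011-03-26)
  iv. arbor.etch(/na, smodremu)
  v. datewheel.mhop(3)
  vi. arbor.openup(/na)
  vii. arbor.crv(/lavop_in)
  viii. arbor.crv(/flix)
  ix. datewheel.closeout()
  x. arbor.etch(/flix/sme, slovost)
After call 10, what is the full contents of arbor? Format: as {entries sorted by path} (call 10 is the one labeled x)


Answer: {flix/, flix/sme=slovost, gra/, lavop_in/, na=smodremu, smucru/, smucru/rer/, smucru/rer/deslo_ir/, smucru/stedrega/}

Derivation:
>> crv(p: /gra)
<< ok
>> crv(p: /smucru/rer/deslo_ir)
<< ok
>> markday(d: 2011-03-26)
<< 2011-03-26
>> etch(p: /na, c: smodremu)
<< overwrote
>> mhop(n: 3)
<< 2011-06-26
>> openup(p: /na)
<< smodremu
>> crv(p: /lavop_in)
<< ok
>> crv(p: /flix)
<< ok
>> closeout()
<< 2011-06-30
>> etch(p: /flix/sme, c: slovost)
<< created


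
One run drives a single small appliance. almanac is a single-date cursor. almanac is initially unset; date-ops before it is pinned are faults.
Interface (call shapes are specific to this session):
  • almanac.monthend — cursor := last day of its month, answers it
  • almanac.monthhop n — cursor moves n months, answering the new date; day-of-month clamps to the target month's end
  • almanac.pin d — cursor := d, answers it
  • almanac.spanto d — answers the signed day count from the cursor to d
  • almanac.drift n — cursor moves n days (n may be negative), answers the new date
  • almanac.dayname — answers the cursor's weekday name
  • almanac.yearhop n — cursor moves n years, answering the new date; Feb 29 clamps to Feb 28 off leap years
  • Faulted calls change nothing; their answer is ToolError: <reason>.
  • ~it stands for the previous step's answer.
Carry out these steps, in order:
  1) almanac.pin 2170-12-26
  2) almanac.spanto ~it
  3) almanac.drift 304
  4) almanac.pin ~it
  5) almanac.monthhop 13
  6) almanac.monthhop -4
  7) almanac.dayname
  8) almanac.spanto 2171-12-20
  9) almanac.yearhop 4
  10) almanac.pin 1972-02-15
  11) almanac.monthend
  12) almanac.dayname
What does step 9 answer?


Answer: 2176-07-26

Derivation:
[in] almanac.pin d→2170-12-26
[out] 2170-12-26
[in] almanac.spanto d→~it
[out] 0
[in] almanac.drift n→304
[out] 2171-10-26
[in] almanac.pin d→~it
[out] 2171-10-26
[in] almanac.monthhop n→13
[out] 2172-11-26
[in] almanac.monthhop n→-4
[out] 2172-07-26
[in] almanac.dayname
[out] Sunday
[in] almanac.spanto d→2171-12-20
[out] -219
[in] almanac.yearhop n→4
[out] 2176-07-26
[in] almanac.pin d→1972-02-15
[out] 1972-02-15
[in] almanac.monthend
[out] 1972-02-29
[in] almanac.dayname
[out] Tuesday


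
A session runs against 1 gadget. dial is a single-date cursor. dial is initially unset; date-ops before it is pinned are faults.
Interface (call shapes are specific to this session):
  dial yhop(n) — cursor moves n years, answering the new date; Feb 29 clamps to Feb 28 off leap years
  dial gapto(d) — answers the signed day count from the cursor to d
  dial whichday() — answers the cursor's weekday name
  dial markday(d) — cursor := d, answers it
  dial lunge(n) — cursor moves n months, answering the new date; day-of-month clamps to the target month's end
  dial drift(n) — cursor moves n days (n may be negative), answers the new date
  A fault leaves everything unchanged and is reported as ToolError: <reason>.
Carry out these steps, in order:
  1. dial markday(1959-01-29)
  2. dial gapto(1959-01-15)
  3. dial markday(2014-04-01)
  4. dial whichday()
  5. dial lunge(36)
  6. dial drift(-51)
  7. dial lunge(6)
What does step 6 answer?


Answer: 2017-02-09

Derivation:
-- dial markday(d: 1959-01-29) => 1959-01-29
-- dial gapto(d: 1959-01-15) => -14
-- dial markday(d: 2014-04-01) => 2014-04-01
-- dial whichday() => Tuesday
-- dial lunge(n: 36) => 2017-04-01
-- dial drift(n: -51) => 2017-02-09
-- dial lunge(n: 6) => 2017-08-09


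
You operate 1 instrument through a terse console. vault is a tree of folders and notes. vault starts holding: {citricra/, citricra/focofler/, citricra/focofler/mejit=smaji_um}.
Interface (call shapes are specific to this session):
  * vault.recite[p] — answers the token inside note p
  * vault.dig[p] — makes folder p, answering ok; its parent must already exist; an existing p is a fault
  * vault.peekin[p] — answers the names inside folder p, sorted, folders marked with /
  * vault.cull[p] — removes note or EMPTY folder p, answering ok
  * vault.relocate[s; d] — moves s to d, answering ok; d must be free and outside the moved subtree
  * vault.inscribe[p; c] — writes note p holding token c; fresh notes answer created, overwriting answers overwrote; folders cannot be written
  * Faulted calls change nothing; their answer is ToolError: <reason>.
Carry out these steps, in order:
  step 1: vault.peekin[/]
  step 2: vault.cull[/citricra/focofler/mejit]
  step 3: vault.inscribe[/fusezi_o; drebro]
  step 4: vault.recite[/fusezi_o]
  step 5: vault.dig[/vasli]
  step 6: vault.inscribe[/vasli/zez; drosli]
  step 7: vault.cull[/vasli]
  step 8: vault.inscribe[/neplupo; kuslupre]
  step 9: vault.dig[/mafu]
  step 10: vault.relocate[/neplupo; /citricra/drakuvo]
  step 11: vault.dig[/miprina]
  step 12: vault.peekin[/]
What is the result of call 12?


Using peekin using p=/, giving [citricra/].
Next I call cull using p=/citricra/focofler/mejit: ok.
I use inscribe using p=/fusezi_o, c=drebro, and see created.
I invoke recite using p=/fusezi_o, and get drebro.
I try dig using p=/vasli, and observe ok.
I use inscribe using p=/vasli/zez, c=drosli, and see created.
Invoking cull using p=/vasli, and see ToolError: not empty.
I invoke inscribe using p=/neplupo, c=kuslupre, and get created.
I try dig using p=/mafu, and observe ok.
Now I run relocate using s=/neplupo, d=/citricra/drakuvo, → ok.
Using dig using p=/miprina, which returns ok.
I invoke peekin using p=/: [citricra/, fusezi_o, mafu/, miprina/, vasli/].

Answer: [citricra/, fusezi_o, mafu/, miprina/, vasli/]


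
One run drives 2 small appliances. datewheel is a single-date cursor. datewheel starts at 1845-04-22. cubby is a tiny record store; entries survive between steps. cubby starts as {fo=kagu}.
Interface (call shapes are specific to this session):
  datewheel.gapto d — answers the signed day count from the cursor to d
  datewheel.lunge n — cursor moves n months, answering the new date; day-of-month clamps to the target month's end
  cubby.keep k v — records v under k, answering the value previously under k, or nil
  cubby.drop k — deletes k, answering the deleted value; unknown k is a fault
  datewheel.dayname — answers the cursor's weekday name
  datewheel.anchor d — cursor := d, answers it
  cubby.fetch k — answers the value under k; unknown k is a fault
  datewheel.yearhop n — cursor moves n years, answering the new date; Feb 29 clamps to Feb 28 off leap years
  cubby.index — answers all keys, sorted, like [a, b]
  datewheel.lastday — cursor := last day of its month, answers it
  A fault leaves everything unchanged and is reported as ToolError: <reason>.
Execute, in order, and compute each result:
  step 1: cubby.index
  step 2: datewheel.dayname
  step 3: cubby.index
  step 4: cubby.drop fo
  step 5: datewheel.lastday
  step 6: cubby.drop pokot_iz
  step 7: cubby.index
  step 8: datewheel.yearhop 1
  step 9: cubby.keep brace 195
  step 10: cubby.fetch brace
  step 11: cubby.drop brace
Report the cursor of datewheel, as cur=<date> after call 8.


Answer: cur=1846-04-30

Derivation:
~$ cubby.index
= [fo]
~$ datewheel.dayname
= Tuesday
~$ cubby.index
= [fo]
~$ cubby.drop k: fo
= kagu
~$ datewheel.lastday
= 1845-04-30
~$ cubby.drop k: pokot_iz
= ToolError: no such key pokot_iz
~$ cubby.index
= []
~$ datewheel.yearhop n: 1
= 1846-04-30
~$ cubby.keep k: brace v: 195
= nil
~$ cubby.fetch k: brace
= 195
~$ cubby.drop k: brace
= 195


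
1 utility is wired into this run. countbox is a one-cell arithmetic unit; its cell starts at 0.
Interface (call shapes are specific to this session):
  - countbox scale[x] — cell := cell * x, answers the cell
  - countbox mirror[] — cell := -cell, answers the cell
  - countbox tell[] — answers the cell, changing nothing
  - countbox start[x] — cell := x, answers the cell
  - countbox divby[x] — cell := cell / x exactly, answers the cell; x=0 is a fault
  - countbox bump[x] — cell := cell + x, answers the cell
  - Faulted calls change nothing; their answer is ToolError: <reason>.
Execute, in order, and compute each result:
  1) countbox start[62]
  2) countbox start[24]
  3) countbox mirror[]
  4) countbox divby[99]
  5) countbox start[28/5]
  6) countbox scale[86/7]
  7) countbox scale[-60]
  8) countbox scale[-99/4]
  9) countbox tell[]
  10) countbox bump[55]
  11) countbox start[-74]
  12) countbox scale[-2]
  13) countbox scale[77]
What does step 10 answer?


! 1. countbox start(x→62) -> 62
! 2. countbox start(x→24) -> 24
! 3. countbox mirror() -> -24
! 4. countbox divby(x→99) -> -8/33
! 5. countbox start(x→28/5) -> 28/5
! 6. countbox scale(x→86/7) -> 344/5
! 7. countbox scale(x→-60) -> -4128
! 8. countbox scale(x→-99/4) -> 102168
! 9. countbox tell() -> 102168
! 10. countbox bump(x→55) -> 102223
! 11. countbox start(x→-74) -> -74
! 12. countbox scale(x→-2) -> 148
! 13. countbox scale(x→77) -> 11396

Answer: 102223


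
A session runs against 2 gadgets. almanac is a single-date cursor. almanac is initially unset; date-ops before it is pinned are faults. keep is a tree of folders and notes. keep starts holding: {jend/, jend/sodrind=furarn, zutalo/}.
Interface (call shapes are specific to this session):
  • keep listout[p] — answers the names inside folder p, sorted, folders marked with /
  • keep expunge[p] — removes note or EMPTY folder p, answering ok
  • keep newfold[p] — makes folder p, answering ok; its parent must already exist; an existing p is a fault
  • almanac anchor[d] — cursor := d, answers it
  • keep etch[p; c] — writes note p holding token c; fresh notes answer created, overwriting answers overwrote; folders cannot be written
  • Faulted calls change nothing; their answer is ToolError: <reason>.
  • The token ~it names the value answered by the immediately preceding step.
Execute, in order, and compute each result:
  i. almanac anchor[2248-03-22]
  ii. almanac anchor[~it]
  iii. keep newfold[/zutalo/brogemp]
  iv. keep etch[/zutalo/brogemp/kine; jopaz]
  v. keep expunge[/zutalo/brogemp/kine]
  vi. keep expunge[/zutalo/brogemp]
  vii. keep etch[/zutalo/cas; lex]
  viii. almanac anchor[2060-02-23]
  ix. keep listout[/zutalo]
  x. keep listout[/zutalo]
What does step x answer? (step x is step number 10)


Then almanac anchor on d: 2248-03-22, and see 2248-03-22.
Invoking almanac anchor on d: ~it, and observe 2248-03-22.
I invoke keep newfold on p: /zutalo/brogemp, — result: ok.
I run keep etch on p: /zutalo/brogemp/kine, c: jopaz, and see created.
I invoke keep expunge on p: /zutalo/brogemp/kine, giving ok.
Now I run keep expunge on p: /zutalo/brogemp, and get ok.
Invoking keep etch on p: /zutalo/cas, c: lex, giving created.
Calling almanac anchor on d: 2060-02-23, yielding 2060-02-23.
I run keep listout on p: /zutalo, and observe [cas].
I use keep listout on p: /zutalo, yielding [cas].

Answer: [cas]


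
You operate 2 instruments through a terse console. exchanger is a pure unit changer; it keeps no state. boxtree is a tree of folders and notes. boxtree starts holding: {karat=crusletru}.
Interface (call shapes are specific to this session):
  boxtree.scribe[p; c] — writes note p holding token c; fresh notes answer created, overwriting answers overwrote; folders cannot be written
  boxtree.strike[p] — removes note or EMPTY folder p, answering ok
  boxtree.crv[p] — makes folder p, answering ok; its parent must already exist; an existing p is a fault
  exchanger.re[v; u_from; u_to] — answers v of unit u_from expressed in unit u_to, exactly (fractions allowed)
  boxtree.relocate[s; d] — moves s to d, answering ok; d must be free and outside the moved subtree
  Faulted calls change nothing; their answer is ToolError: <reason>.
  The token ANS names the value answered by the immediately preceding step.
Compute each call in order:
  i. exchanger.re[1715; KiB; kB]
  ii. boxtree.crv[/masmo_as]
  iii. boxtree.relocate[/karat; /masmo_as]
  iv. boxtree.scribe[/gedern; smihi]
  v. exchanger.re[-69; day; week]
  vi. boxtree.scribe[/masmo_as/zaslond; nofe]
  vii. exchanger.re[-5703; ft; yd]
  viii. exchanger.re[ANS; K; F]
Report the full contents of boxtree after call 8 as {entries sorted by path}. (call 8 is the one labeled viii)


% 1. exchanger.re(v: 1715, u_from: KiB, u_to: kB) ~> 43904/25
% 2. boxtree.crv(p: /masmo_as) ~> ok
% 3. boxtree.relocate(s: /karat, d: /masmo_as) ~> ToolError: exists
% 4. boxtree.scribe(p: /gedern, c: smihi) ~> created
% 5. exchanger.re(v: -69, u_from: day, u_to: week) ~> -69/7
% 6. boxtree.scribe(p: /masmo_as/zaslond, c: nofe) ~> created
% 7. exchanger.re(v: -5703, u_from: ft, u_to: yd) ~> -1901
% 8. exchanger.re(v: ANS, u_from: K, u_to: F) ~> -388147/100

Answer: {gedern=smihi, karat=crusletru, masmo_as/, masmo_as/zaslond=nofe}


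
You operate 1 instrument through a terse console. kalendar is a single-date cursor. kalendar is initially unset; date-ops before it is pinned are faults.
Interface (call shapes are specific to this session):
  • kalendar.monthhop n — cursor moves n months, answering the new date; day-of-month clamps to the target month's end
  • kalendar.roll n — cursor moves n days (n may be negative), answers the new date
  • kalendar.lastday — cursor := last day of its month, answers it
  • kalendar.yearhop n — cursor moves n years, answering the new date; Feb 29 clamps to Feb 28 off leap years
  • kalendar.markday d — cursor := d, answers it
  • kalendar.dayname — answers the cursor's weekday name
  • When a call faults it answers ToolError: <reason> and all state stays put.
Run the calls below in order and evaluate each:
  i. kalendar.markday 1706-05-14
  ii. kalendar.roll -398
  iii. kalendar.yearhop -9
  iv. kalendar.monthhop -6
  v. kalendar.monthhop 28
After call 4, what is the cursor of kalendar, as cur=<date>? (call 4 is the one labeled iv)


Answer: cur=1695-10-11

Derivation:
·→ markday(d→1706-05-14)
·← 1706-05-14
·→ roll(n→-398)
·← 1705-04-11
·→ yearhop(n→-9)
·← 1696-04-11
·→ monthhop(n→-6)
·← 1695-10-11
·→ monthhop(n→28)
·← 1698-02-11


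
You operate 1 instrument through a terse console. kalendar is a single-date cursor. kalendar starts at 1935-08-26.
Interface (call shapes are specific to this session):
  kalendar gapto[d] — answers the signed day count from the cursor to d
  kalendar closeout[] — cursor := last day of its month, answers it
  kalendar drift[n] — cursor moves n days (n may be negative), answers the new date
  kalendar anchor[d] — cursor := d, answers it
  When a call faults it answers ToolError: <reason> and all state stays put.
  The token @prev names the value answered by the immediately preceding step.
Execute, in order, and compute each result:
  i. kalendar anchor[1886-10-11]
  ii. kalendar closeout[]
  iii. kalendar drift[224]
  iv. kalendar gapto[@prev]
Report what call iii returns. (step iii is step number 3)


Answer: 1887-06-12

Derivation:
→ kalendar anchor(d=1886-10-11)
← 1886-10-11
→ kalendar closeout()
← 1886-10-31
→ kalendar drift(n=224)
← 1887-06-12
→ kalendar gapto(d=@prev)
← 0


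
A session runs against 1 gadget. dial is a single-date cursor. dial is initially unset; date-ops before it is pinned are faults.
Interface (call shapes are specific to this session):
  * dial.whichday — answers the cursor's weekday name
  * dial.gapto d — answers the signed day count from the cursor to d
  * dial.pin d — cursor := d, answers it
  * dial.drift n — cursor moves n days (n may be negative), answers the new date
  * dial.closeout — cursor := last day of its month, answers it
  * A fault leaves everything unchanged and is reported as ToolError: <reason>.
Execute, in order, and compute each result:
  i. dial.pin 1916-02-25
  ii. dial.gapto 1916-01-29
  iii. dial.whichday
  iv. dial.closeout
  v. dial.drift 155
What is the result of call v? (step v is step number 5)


Answer: 1916-08-02

Derivation:
$ dial.pin 1916-02-25
[out] 1916-02-25
$ dial.gapto 1916-01-29
[out] -27
$ dial.whichday
[out] Friday
$ dial.closeout
[out] 1916-02-29
$ dial.drift 155
[out] 1916-08-02


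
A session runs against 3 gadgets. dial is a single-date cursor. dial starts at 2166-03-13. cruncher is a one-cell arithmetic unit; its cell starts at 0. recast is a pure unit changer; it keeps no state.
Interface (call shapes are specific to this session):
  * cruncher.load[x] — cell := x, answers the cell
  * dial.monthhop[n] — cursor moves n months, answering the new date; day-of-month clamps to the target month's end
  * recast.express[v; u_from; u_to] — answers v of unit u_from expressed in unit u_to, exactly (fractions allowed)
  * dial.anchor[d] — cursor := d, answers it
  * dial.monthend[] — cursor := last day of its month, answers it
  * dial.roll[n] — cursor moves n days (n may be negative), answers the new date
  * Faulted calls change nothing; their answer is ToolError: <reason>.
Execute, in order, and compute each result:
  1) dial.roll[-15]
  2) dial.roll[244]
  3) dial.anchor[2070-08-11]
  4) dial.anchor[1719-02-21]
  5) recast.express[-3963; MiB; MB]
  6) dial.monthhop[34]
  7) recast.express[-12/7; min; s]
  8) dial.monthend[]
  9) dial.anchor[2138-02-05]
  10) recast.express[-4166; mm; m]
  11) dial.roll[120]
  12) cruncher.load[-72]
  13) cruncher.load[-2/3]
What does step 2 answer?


→ roll(-15)
← 2166-02-26
→ roll(244)
← 2166-10-28
→ anchor(2070-08-11)
← 2070-08-11
→ anchor(1719-02-21)
← 1719-02-21
→ express(-3963, MiB, MB)
← -64929792/15625
→ monthhop(34)
← 1721-12-21
→ express(-12/7, min, s)
← -720/7
→ monthend()
← 1721-12-31
→ anchor(2138-02-05)
← 2138-02-05
→ express(-4166, mm, m)
← -2083/500
→ roll(120)
← 2138-06-05
→ load(-72)
← -72
→ load(-2/3)
← -2/3

Answer: 2166-10-28


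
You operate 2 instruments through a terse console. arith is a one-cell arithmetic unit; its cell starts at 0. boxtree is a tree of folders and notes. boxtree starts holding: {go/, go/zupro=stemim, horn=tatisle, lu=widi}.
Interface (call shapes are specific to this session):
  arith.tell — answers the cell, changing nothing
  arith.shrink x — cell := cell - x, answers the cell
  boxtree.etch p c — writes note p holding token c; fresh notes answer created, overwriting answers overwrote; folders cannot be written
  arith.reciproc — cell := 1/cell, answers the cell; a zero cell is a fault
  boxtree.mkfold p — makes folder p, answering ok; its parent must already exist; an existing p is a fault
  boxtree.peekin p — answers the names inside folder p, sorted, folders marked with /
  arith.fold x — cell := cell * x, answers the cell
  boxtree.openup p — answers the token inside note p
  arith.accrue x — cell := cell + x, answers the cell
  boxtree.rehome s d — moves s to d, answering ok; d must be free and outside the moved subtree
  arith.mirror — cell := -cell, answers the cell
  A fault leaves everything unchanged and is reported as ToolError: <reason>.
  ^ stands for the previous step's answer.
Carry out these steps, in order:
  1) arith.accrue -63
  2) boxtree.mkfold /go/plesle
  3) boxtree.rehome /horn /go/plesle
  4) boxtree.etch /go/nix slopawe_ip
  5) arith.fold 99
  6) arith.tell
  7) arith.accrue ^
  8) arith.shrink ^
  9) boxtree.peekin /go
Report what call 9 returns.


·→ arith.accrue(x=-63)
·← -63
·→ boxtree.mkfold(p=/go/plesle)
·← ok
·→ boxtree.rehome(s=/horn, d=/go/plesle)
·← ToolError: exists
·→ boxtree.etch(p=/go/nix, c=slopawe_ip)
·← created
·→ arith.fold(x=99)
·← -6237
·→ arith.tell()
·← -6237
·→ arith.accrue(x=^)
·← -12474
·→ arith.shrink(x=^)
·← 0
·→ boxtree.peekin(p=/go)
·← [nix, plesle/, zupro]

Answer: [nix, plesle/, zupro]


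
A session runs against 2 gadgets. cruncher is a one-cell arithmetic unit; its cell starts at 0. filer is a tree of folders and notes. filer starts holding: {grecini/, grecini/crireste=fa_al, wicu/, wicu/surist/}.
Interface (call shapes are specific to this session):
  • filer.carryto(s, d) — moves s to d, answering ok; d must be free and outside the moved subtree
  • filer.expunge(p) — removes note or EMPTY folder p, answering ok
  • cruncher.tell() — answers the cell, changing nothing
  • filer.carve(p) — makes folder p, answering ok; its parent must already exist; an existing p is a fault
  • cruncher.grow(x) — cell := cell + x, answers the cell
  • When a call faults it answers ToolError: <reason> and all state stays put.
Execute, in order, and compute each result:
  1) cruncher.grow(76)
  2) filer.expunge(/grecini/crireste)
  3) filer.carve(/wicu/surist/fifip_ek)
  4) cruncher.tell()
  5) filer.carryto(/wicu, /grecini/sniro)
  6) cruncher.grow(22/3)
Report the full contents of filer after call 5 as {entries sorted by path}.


Answer: {grecini/, grecini/sniro/, grecini/sniro/surist/, grecini/sniro/surist/fifip_ek/}

Derivation:
Do: grow[76]
See: 76
Do: expunge[/grecini/crireste]
See: ok
Do: carve[/wicu/surist/fifip_ek]
See: ok
Do: tell[]
See: 76
Do: carryto[/wicu; /grecini/sniro]
See: ok
Do: grow[22/3]
See: 250/3


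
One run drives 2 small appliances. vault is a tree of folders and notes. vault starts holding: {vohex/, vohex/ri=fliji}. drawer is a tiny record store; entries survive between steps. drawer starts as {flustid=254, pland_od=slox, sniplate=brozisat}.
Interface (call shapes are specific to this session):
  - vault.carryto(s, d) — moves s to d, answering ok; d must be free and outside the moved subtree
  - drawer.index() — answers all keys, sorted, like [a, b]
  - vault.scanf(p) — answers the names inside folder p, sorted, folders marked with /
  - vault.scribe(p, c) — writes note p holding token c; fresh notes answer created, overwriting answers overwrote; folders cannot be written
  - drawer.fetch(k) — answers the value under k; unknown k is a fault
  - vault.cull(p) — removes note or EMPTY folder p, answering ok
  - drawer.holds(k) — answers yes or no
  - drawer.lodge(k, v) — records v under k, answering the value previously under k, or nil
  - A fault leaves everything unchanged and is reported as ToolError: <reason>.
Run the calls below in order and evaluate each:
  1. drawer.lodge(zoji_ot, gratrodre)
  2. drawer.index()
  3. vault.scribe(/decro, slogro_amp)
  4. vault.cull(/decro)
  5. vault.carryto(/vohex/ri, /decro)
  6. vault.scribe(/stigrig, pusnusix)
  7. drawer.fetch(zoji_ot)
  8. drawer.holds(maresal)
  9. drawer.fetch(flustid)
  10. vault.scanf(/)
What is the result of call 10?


! lodge(zoji_ot, gratrodre) => nil
! index() => [flustid, pland_od, sniplate, zoji_ot]
! scribe(/decro, slogro_amp) => created
! cull(/decro) => ok
! carryto(/vohex/ri, /decro) => ok
! scribe(/stigrig, pusnusix) => created
! fetch(zoji_ot) => gratrodre
! holds(maresal) => no
! fetch(flustid) => 254
! scanf(/) => [decro, stigrig, vohex/]

Answer: [decro, stigrig, vohex/]


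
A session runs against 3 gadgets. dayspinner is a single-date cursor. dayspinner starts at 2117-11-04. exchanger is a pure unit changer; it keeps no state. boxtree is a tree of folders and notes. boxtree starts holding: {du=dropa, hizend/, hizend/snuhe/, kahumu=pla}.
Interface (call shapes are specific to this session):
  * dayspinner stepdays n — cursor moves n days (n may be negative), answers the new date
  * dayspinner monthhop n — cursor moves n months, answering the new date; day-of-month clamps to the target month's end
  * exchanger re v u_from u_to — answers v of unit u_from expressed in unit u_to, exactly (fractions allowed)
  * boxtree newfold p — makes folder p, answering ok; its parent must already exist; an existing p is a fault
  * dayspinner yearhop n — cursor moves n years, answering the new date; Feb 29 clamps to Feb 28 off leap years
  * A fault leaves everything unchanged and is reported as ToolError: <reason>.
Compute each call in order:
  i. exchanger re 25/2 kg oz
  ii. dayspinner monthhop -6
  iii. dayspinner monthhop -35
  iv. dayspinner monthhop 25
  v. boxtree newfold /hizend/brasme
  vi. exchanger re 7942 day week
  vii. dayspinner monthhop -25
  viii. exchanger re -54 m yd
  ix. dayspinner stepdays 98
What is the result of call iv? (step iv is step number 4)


Answer: 2116-07-04

Derivation:
==> exchanger re(v→25/2, u_from→kg, u_to→oz)
<== 20000000000/45359237
==> dayspinner monthhop(n→-6)
<== 2117-05-04
==> dayspinner monthhop(n→-35)
<== 2114-06-04
==> dayspinner monthhop(n→25)
<== 2116-07-04
==> boxtree newfold(p→/hizend/brasme)
<== ok
==> exchanger re(v→7942, u_from→day, u_to→week)
<== 7942/7
==> dayspinner monthhop(n→-25)
<== 2114-06-04
==> exchanger re(v→-54, u_from→m, u_to→yd)
<== -7500/127
==> dayspinner stepdays(n→98)
<== 2114-09-10


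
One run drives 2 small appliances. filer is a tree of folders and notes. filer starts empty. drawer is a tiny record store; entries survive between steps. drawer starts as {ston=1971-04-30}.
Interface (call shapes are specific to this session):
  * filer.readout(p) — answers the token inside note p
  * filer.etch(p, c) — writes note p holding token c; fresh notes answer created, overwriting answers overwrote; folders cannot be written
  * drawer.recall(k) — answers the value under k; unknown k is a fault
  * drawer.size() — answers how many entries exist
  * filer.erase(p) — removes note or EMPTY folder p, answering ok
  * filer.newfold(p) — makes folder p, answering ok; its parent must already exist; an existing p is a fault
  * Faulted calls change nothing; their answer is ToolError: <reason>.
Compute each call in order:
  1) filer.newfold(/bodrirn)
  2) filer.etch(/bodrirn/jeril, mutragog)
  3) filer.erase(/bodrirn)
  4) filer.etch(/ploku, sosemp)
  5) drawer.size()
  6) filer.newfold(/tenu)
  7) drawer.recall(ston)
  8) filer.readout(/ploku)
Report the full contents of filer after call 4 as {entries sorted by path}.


I try newfold with /bodrirn, and see ok.
I run etch with /bodrirn/jeril, mutragog, and see created.
Next I call erase with /bodrirn, and observe ToolError: not empty.
I use etch with /ploku, sosemp: created.
I invoke size(), which returns 1.
Calling newfold with /tenu, yielding ok.
I use recall with ston, which returns 1971-04-30.
Now I run readout with /ploku, which returns sosemp.

Answer: {bodrirn/, bodrirn/jeril=mutragog, ploku=sosemp}


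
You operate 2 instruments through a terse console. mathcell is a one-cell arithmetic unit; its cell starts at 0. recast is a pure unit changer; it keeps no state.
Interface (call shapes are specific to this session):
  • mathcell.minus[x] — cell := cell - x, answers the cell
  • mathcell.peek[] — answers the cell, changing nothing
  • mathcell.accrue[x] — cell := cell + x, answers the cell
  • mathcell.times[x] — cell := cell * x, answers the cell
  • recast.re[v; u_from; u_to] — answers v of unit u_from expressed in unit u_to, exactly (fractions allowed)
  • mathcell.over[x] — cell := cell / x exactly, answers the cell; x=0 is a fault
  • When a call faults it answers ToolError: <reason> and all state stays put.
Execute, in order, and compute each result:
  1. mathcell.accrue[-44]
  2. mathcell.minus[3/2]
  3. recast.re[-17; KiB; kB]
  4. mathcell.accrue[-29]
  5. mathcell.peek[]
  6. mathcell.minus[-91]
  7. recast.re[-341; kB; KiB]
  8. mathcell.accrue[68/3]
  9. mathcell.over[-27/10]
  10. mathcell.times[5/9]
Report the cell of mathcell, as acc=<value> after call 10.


% mathcell.accrue x→-44
  -44
% mathcell.minus x→3/2
  -91/2
% recast.re v→-17 u_from→KiB u_to→kB
  -2176/125
% mathcell.accrue x→-29
  -149/2
% mathcell.peek
  -149/2
% mathcell.minus x→-91
  33/2
% recast.re v→-341 u_from→kB u_to→KiB
  -42625/128
% mathcell.accrue x→68/3
  235/6
% mathcell.over x→-27/10
  -1175/81
% mathcell.times x→5/9
  -5875/729

Answer: acc=-5875/729


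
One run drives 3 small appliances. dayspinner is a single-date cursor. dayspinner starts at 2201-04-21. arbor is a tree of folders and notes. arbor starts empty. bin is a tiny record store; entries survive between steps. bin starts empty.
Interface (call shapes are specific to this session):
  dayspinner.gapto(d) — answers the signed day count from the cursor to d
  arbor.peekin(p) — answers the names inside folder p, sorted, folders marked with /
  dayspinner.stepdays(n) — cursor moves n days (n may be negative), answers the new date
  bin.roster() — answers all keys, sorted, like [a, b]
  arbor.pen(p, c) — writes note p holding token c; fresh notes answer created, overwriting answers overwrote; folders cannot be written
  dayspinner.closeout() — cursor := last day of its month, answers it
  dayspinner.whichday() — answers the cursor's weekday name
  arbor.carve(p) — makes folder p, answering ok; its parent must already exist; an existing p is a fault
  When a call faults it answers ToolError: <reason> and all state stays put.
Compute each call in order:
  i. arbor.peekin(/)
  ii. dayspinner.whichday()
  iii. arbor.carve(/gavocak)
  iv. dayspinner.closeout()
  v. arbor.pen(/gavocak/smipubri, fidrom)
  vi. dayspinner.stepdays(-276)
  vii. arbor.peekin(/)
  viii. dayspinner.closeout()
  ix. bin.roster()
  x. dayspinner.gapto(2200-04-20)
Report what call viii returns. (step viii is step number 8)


Next I call arbor.peekin with /, → [].
I use dayspinner.whichday, giving Tuesday.
Using arbor.carve with /gavocak, → ok.
Calling dayspinner.closeout, — result: 2201-04-30.
Using arbor.pen with /gavocak/smipubri, fidrom, which returns created.
Invoking dayspinner.stepdays with -276, and see 2200-07-28.
Now I run arbor.peekin with /, which returns [gavocak/].
I use dayspinner.closeout, → 2200-07-31.
I call bin.roster(), and see [].
Now I run dayspinner.gapto with 2200-04-20, yielding -102.

Answer: 2200-07-31
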